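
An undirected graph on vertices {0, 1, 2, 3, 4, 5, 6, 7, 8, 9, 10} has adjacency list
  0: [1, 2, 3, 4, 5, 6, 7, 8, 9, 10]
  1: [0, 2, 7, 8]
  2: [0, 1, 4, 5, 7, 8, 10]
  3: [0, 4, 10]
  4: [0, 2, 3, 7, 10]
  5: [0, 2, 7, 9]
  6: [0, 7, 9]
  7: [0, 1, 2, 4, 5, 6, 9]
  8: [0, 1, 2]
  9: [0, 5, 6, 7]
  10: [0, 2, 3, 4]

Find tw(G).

A width-3 tree decomposition is:
Bags: B1 = {0, 5, 7, 9}  B2 = {0, 2, 5, 7}  B3 = {0, 2, 4, 7}  B4 = {0, 2, 4, 10}  B5 = {0, 1, 2, 7}  B6 = {0, 6, 7, 9}  B7 = {0, 3, 4, 10}  B8 = {0, 1, 2, 8}
Tree: B1–B2, B2–B3, B3–B4, B3–B5, B1–B6, B4–B7, B5–B8
Every bag has size at most 4, so the width is 4 − 1 = 3 and tw(G) ≤ 3. For the lower bound, the 4 vertices {0, 5, 7, 9} are pairwise adjacent, and any tree decomposition puts a clique entirely inside one bag — forcing width ≥ 3. Hence tw(G) = 3 exactly.

3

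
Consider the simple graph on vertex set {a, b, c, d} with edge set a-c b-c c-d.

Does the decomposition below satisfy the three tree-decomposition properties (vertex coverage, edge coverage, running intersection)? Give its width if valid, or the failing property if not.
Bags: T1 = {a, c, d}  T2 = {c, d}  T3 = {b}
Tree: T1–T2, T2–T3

A tree decomposition must satisfy three properties: every vertex lies in some bag; for every edge, both endpoints lie together in some bag; and for every vertex, the bags containing it form a connected subtree. Here edge (c,b) lies in no bag, so the decomposition is invalid.

No — edge (c,b) lies in no bag.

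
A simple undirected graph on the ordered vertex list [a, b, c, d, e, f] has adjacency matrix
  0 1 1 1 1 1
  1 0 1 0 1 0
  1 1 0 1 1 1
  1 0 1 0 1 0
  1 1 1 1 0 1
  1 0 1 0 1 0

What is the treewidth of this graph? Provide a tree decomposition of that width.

Treewidth 3.
One such decomposition:
Bags: B1 = {a, c, e, f}  B2 = {a, b, c, e}  B3 = {a, c, d, e}
Tree: B1–B2, B2–B3

Each bag holds 4 vertices, so the decomposition has width 3, which upper-bounds the treewidth. On the other hand G contains the 4-clique {a, c, d, e}. A clique must lie in a single bag of any decomposition, so no decomposition can have width below 3. The upper and lower bounds meet at 3, so that is the treewidth.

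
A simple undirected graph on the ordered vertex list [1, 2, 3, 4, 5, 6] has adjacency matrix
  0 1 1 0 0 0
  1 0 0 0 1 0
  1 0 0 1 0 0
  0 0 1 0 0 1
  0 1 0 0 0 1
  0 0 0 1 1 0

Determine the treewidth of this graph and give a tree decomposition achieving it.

Treewidth 2.
One optimal decomposition is:
Bags: B1 = {4, 5, 6}  B2 = {2, 4, 5}  B3 = {1, 2, 4}  B4 = {1, 3, 4}
Tree: B1–B2, B2–B3, B3–B4

The largest bag has 3 vertices, giving width 2; this decomposition certifies tw(G) ≤ 2. For the lower bound, G contains the cycle 4–6–5–2–1–3–4, so G is not a forest; only forests have treewidth ≤ 1, hence tw(G) ≥ 2. The upper and lower bounds meet at 2, so that is the treewidth.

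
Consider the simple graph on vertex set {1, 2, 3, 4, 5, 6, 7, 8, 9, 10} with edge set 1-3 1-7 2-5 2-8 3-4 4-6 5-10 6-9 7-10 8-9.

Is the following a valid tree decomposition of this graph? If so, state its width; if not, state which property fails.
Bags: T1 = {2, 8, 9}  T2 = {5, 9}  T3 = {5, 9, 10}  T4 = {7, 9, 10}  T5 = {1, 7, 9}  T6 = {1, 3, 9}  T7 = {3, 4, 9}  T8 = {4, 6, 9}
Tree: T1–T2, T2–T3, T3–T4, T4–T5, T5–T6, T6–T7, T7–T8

No — edge (2,5) lies in no bag.

A tree decomposition must satisfy three properties: every vertex lies in some bag; for every edge, both endpoints lie together in some bag; and for every vertex, the bags containing it form a connected subtree. Here edge (2,5) lies in no bag, so the decomposition is invalid.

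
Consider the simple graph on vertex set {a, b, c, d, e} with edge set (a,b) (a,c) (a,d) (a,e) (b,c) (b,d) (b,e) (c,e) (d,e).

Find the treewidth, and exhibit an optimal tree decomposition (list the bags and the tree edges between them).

Treewidth 3.
Bags: B1 = {a, b, c, e}  B2 = {a, b, d, e}
Tree: B1–B2

Every bag has size at most 4, so the width is 4 − 1 = 3 and tw(G) ≤ 3. For the lower bound, the 4 vertices {a, b, d, e} are pairwise adjacent, and any tree decomposition puts a clique entirely inside one bag — forcing width ≥ 3. Combining the bounds, tw(G) = 3.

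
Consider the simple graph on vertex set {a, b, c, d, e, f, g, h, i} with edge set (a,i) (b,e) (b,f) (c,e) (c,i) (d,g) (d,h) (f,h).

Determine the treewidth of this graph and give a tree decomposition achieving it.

Treewidth 1.
One such decomposition:
Bags: B1 = {a, i}  B2 = {c, i}  B3 = {c, e}  B4 = {b, e}  B5 = {b, f}  B6 = {f, h}  B7 = {d, h}  B8 = {d, g}
Tree: B1–B2, B2–B3, B3–B4, B4–B5, B5–B6, B6–B7, B7–B8

Each bag holds 2 vertices, so the decomposition has width 1, which upper-bounds the treewidth. Any graph with an edge has treewidth ≥ 1, and G has the edge a–i. Hence tw(G) = 1 exactly.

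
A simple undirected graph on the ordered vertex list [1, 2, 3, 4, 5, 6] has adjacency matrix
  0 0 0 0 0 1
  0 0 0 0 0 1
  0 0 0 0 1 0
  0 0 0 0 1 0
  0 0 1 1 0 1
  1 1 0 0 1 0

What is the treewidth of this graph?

1

A width-1 tree decomposition is:
Bags: B1 = {5, 6}  B2 = {2, 6}  B3 = {4, 5}  B4 = {3, 5}  B5 = {1, 6}
Tree: B1–B2, B1–B3, B3–B4, B1–B5
Each bag holds 2 vertices, so the decomposition has width 1, which upper-bounds the treewidth. G has an edge, so its treewidth is at least 1. Combining the bounds, tw(G) = 1.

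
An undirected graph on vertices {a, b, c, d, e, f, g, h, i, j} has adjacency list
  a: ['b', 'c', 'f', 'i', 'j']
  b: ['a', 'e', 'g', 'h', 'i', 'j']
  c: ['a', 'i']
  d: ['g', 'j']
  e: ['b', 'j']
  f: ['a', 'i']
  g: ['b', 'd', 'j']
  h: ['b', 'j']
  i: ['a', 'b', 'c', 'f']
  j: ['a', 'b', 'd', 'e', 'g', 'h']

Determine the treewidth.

A width-2 tree decomposition is:
Bags: B1 = {b, g, j}  B2 = {a, b, j}  B3 = {d, g, j}  B4 = {a, b, i}  B5 = {b, h, j}  B6 = {a, c, i}  B7 = {a, f, i}  B8 = {b, e, j}
Tree: B1–B2, B1–B3, B2–B4, B1–B5, B4–B6, B4–B7, B1–B8
Each bag holds 3 vertices, so the decomposition has width 2, which upper-bounds the treewidth. Conversely, {d, g, j} is a clique of size 3, and the vertices of any clique must share a bag in every tree decomposition; so some bag has ≥ 3 vertices and tw(G) ≥ 2. Therefore the treewidth is 2.

2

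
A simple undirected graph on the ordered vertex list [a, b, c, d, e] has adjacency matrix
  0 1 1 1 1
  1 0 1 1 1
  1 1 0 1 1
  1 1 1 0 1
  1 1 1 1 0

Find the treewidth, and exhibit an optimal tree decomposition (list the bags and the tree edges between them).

With just one bag of size 5, the width is 5 − 1 = 4, so tw(G) ≤ 4. On the other hand G contains the 5-clique {a, b, c, d, e}. A clique must lie in a single bag of any decomposition, so no decomposition can have width below 4. Combining the bounds, tw(G) = 4.

Treewidth 4.
One optimal decomposition is:
Bags: B1 = {a, b, c, d, e}
Tree: (single bag)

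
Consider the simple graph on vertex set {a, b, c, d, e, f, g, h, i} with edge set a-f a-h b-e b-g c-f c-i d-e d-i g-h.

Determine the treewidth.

A width-2 tree decomposition is:
Bags: B1 = {a, f, h}  B2 = {c, f, h}  B3 = {c, h, i}  B4 = {d, h, i}  B5 = {d, e, h}  B6 = {b, e, h}  B7 = {b, g, h}
Tree: B1–B2, B2–B3, B3–B4, B4–B5, B5–B6, B6–B7
The largest bag has 3 vertices, giving width 2; this decomposition certifies tw(G) ≤ 2. The edges h–a–f–c–i–d–e–b–g–h form a cycle, so G is not a tree and its treewidth is at least 2. Hence tw(G) = 2 exactly.

2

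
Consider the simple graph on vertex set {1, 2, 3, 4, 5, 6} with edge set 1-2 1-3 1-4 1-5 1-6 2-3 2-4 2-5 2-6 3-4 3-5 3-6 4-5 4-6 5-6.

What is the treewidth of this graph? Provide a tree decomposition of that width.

A single bag containing all 6 vertices is trivially a valid decomposition of width 5. For the lower bound, the 6 vertices {1, 2, 3, 4, 5, 6} are pairwise adjacent, and any tree decomposition puts a clique entirely inside one bag — forcing width ≥ 5. Therefore the treewidth is 5.

Treewidth 5.
Bags: B1 = {1, 2, 3, 4, 5, 6}
Tree: (single bag)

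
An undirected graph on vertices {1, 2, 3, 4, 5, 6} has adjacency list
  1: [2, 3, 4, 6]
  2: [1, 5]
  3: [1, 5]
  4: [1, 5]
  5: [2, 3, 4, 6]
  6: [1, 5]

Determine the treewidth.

A width-2 tree decomposition is:
Bags: B1 = {1, 2, 5}  B2 = {1, 3, 5}  B3 = {1, 5, 6}  B4 = {1, 4, 5}
Tree: B1–B2, B2–B3, B3–B4
Every bag has size at most 3, so the width is 3 − 1 = 2 and tw(G) ≤ 2. For the lower bound, G contains the cycle 5–2–1–3–5, so G is not a forest; only forests have treewidth ≤ 1, hence tw(G) ≥ 2. Therefore the treewidth is 2.

2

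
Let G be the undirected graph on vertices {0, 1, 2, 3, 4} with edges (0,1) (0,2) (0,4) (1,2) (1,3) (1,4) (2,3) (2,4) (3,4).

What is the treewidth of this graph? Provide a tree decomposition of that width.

Treewidth 3.
Bags: B1 = {0, 1, 2, 4}  B2 = {1, 2, 3, 4}
Tree: B1–B2

Every bag has size at most 4, so the width is 4 − 1 = 3 and tw(G) ≤ 3. For the lower bound, the 4 vertices {0, 1, 2, 4} are pairwise adjacent, and any tree decomposition puts a clique entirely inside one bag — forcing width ≥ 3. Therefore the treewidth is 3.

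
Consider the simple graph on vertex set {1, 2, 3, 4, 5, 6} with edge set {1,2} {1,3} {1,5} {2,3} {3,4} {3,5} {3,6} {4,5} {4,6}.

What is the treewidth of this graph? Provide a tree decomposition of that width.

Treewidth 2.
One optimal decomposition is:
Bags: B1 = {3, 4, 5}  B2 = {1, 3, 5}  B3 = {1, 2, 3}  B4 = {3, 4, 6}
Tree: B1–B2, B2–B3, B1–B4

Every bag has size at most 3, so the width is 3 − 1 = 2 and tw(G) ≤ 2. On the other hand G contains the 3-clique {1, 2, 3}. A clique must lie in a single bag of any decomposition, so no decomposition can have width below 2. Combining the bounds, tw(G) = 2.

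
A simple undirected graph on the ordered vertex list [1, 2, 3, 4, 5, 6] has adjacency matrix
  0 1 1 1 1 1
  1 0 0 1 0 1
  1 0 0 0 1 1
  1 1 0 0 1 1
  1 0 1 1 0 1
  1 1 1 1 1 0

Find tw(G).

A width-3 tree decomposition is:
Bags: B1 = {1, 4, 5, 6}  B2 = {1, 3, 5, 6}  B3 = {1, 2, 4, 6}
Tree: B1–B2, B1–B3
Each bag holds 4 vertices, so the decomposition has width 3, which upper-bounds the treewidth. Conversely, {1, 3, 5, 6} is a clique of size 4, and the vertices of any clique must share a bag in every tree decomposition; so some bag has ≥ 4 vertices and tw(G) ≥ 3. Therefore the treewidth is 3.

3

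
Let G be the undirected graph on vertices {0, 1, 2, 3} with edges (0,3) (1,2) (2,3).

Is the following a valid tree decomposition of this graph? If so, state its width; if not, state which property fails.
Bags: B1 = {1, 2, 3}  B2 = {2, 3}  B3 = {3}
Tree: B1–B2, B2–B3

No — vertex 0 appears in no bag.

A tree decomposition must satisfy three properties: every vertex lies in some bag; for every edge, both endpoints lie together in some bag; and for every vertex, the bags containing it form a connected subtree. Here vertex 0 appears in no bag, so the decomposition is invalid.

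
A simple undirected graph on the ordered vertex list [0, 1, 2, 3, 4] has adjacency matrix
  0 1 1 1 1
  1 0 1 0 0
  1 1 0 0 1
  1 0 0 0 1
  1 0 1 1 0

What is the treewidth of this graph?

A width-2 tree decomposition is:
Bags: B1 = {0, 3, 4}  B2 = {0, 2, 4}  B3 = {0, 1, 2}
Tree: B1–B2, B2–B3
The largest bag has 3 vertices, giving width 2; this decomposition certifies tw(G) ≤ 2. Conversely, {0, 1, 2} is a clique of size 3, and the vertices of any clique must share a bag in every tree decomposition; so some bag has ≥ 3 vertices and tw(G) ≥ 2. Hence tw(G) = 2 exactly.

2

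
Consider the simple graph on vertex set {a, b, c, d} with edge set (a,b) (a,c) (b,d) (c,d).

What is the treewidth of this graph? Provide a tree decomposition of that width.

Treewidth 2.
Bags: B1 = {a, c, d}  B2 = {a, b, d}
Tree: B1–B2

Each bag holds 3 vertices, so the decomposition has width 2, which upper-bounds the treewidth. The edges d–c–a–b–d form a cycle, so G is not a tree and its treewidth is at least 2. The upper and lower bounds meet at 2, so that is the treewidth.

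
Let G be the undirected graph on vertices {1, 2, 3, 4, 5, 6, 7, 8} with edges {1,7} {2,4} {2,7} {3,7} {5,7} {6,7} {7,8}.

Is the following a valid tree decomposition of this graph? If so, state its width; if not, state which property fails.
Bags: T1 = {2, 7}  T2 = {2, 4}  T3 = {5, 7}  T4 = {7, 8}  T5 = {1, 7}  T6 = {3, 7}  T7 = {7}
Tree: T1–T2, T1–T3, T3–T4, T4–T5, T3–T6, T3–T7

No — vertex 6 appears in no bag.

A tree decomposition must satisfy three properties: every vertex lies in some bag; for every edge, both endpoints lie together in some bag; and for every vertex, the bags containing it form a connected subtree. Here vertex 6 appears in no bag, so the decomposition is invalid.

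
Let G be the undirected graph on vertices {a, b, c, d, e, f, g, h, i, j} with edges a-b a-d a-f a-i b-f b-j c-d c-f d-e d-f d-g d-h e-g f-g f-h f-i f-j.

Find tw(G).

2

A width-2 tree decomposition is:
Bags: B1 = {a, b, f}  B2 = {a, d, f}  B3 = {d, f, g}  B4 = {d, f, h}  B5 = {c, d, f}  B6 = {b, f, j}  B7 = {a, f, i}  B8 = {d, e, g}
Tree: B1–B2, B2–B3, B2–B4, B4–B5, B1–B6, B2–B7, B3–B8
The largest bag has 3 vertices, giving width 2; this decomposition certifies tw(G) ≤ 2. Conversely, {d, e, g} is a clique of size 3, and the vertices of any clique must share a bag in every tree decomposition; so some bag has ≥ 3 vertices and tw(G) ≥ 2. The upper and lower bounds meet at 2, so that is the treewidth.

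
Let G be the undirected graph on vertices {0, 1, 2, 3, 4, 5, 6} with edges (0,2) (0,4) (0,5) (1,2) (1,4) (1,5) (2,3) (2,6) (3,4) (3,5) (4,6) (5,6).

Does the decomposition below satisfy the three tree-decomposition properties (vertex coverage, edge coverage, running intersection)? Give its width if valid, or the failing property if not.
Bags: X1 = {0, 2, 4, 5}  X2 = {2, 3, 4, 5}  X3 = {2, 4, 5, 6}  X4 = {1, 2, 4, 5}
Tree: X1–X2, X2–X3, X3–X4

Every vertex of G appears in some bag (union = {0, 1, 2, 3, 4, 5, 6}); every edge is covered by a bag; and for each vertex v the set of bags containing v is connected in the bag tree. The decomposition is therefore valid. The largest bag has 4 vertices, so the width is 3.

Yes; width 3.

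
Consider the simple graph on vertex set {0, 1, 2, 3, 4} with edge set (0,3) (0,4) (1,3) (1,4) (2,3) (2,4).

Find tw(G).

2

A width-2 tree decomposition is:
Bags: B1 = {0, 3, 4}  B2 = {2, 3, 4}  B3 = {1, 3, 4}
Tree: B1–B2, B2–B3
Each bag holds 3 vertices, so the decomposition has width 2, which upper-bounds the treewidth. Since 0–3–2–4–0 is a cycle in G, G is not acyclic. Forests are exactly the graphs of treewidth ≤ 1, so tw(G) ≥ 2. The upper and lower bounds meet at 2, so that is the treewidth.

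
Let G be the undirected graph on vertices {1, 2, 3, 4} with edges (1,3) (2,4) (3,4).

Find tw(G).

A width-1 tree decomposition is:
Bags: B1 = {2, 4}  B2 = {3, 4}  B3 = {1, 3}
Tree: B1–B2, B2–B3
Each bag holds 2 vertices, so the decomposition has width 1, which upper-bounds the treewidth. Since G has at least one edge (e.g. 2–4), it is not an edgeless graph, so tw(G) ≥ 1. Therefore the treewidth is 1.

1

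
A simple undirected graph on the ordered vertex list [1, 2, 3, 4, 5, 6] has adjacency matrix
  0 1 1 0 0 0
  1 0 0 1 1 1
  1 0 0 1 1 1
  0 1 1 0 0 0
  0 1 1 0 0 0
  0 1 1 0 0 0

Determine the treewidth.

2

A width-2 tree decomposition is:
Bags: B1 = {1, 2, 3}  B2 = {2, 3, 5}  B3 = {2, 3, 4}  B4 = {2, 3, 6}
Tree: B1–B2, B2–B3, B3–B4
Each bag holds 3 vertices, so the decomposition has width 2, which upper-bounds the treewidth. For the lower bound, G contains the cycle 2–1–3–5–2, so G is not a forest; only forests have treewidth ≤ 1, hence tw(G) ≥ 2. Combining the bounds, tw(G) = 2.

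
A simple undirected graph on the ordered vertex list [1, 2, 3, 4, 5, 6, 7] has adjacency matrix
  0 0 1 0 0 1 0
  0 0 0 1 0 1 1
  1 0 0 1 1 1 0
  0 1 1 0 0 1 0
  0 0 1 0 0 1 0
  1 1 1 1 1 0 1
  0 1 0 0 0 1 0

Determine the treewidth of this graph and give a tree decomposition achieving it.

Every bag has size at most 3, so the width is 3 − 1 = 2 and tw(G) ≤ 2. For the lower bound, the 3 vertices {2, 4, 6} are pairwise adjacent, and any tree decomposition puts a clique entirely inside one bag — forcing width ≥ 2. Hence tw(G) = 2 exactly.

Treewidth 2.
Bags: B1 = {1, 3, 6}  B2 = {3, 4, 6}  B3 = {2, 4, 6}  B4 = {2, 6, 7}  B5 = {3, 5, 6}
Tree: B1–B2, B2–B3, B3–B4, B1–B5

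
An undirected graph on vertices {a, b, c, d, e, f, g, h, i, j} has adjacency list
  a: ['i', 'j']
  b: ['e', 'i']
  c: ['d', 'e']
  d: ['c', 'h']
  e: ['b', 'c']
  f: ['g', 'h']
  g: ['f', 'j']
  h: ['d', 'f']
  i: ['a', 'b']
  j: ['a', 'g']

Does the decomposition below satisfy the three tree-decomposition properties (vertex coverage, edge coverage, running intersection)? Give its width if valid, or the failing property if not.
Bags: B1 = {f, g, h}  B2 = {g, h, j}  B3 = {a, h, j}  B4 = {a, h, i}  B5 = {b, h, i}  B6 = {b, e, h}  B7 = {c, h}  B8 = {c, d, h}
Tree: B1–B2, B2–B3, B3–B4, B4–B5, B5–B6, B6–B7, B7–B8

A tree decomposition must satisfy three properties: every vertex lies in some bag; for every edge, both endpoints lie together in some bag; and for every vertex, the bags containing it form a connected subtree. Here edge (e,c) lies in no bag, so the decomposition is invalid.

No — edge (e,c) lies in no bag.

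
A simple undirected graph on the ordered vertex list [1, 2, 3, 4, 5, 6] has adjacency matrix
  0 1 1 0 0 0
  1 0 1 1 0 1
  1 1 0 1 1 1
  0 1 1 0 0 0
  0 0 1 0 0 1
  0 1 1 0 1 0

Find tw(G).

2

A width-2 tree decomposition is:
Bags: B1 = {1, 2, 3}  B2 = {2, 3, 4}  B3 = {2, 3, 6}  B4 = {3, 5, 6}
Tree: B1–B2, B1–B3, B3–B4
The largest bag has 3 vertices, giving width 2; this decomposition certifies tw(G) ≤ 2. For the lower bound, the 3 vertices {1, 2, 3} are pairwise adjacent, and any tree decomposition puts a clique entirely inside one bag — forcing width ≥ 2. The upper and lower bounds meet at 2, so that is the treewidth.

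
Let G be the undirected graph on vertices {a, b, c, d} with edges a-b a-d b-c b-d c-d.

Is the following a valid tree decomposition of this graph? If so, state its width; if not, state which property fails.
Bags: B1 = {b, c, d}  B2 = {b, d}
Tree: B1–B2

No — vertex a appears in no bag.

A tree decomposition must satisfy three properties: every vertex lies in some bag; for every edge, both endpoints lie together in some bag; and for every vertex, the bags containing it form a connected subtree. Here vertex a appears in no bag, so the decomposition is invalid.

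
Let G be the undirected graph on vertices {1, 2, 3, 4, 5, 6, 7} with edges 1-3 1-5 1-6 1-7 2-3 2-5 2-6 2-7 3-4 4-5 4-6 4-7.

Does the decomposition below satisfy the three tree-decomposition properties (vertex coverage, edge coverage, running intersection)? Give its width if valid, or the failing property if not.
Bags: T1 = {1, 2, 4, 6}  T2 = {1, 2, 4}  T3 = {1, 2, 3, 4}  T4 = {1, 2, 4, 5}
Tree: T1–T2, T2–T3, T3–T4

A tree decomposition must satisfy three properties: every vertex lies in some bag; for every edge, both endpoints lie together in some bag; and for every vertex, the bags containing it form a connected subtree. Here vertex 7 appears in no bag, so the decomposition is invalid.

No — vertex 7 appears in no bag.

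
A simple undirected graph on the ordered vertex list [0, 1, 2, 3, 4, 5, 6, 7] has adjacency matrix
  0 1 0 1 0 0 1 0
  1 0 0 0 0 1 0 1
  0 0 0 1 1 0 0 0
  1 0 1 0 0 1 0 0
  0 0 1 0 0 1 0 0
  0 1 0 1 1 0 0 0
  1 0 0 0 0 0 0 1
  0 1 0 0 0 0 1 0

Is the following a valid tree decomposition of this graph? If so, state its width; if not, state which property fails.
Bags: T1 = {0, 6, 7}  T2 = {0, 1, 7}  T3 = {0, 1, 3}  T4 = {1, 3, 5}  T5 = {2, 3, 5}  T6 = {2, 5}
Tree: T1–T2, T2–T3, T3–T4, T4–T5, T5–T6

No — vertex 4 appears in no bag.

A tree decomposition must satisfy three properties: every vertex lies in some bag; for every edge, both endpoints lie together in some bag; and for every vertex, the bags containing it form a connected subtree. Here vertex 4 appears in no bag, so the decomposition is invalid.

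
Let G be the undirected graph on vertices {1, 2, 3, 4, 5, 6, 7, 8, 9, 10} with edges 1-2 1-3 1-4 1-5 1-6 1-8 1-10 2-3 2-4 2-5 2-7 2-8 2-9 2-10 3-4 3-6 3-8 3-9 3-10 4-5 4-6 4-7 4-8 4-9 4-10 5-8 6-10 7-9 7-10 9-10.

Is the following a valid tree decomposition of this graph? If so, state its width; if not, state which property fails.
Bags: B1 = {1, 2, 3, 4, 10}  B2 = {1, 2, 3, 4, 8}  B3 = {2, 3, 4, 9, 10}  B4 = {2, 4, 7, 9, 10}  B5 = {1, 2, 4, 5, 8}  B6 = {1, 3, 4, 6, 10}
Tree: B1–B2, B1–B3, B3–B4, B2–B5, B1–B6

Checking the three conditions: (i) the bags cover all of {1, 2, 3, 4, 5, 6, 7, 8, 9, 10}; (ii) for each edge, some bag contains both endpoints; (iii) the bags containing any fixed vertex form a subtree. All hold, so the decomposition is valid with width 5 − 1 = 4.

Yes; width 4.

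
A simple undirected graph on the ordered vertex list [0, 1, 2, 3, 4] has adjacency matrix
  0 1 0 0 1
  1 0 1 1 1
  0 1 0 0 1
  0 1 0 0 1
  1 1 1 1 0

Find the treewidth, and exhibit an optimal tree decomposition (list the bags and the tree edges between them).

Each bag holds 3 vertices, so the decomposition has width 2, which upper-bounds the treewidth. On the other hand G contains the 3-clique {0, 1, 4}. A clique must lie in a single bag of any decomposition, so no decomposition can have width below 2. The upper and lower bounds meet at 2, so that is the treewidth.

Treewidth 2.
Bags: B1 = {1, 3, 4}  B2 = {1, 2, 4}  B3 = {0, 1, 4}
Tree: B1–B2, B1–B3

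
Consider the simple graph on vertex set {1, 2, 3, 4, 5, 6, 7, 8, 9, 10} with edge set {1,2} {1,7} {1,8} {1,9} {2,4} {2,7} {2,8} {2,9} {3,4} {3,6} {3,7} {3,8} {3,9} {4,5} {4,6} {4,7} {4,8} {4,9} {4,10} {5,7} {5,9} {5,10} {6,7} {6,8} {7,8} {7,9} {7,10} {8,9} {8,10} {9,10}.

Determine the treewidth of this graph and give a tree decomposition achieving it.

Treewidth 4.
One optimal decomposition is:
Bags: B1 = {4, 7, 8, 9, 10}  B2 = {3, 4, 7, 8, 9}  B3 = {2, 4, 7, 8, 9}  B4 = {3, 4, 6, 7, 8}  B5 = {4, 5, 7, 9, 10}  B6 = {1, 2, 7, 8, 9}
Tree: B1–B2, B2–B3, B2–B4, B1–B5, B3–B6

Each bag holds 5 vertices, so the decomposition has width 4, which upper-bounds the treewidth. Conversely, {1, 2, 7, 8, 9} is a clique of size 5, and the vertices of any clique must share a bag in every tree decomposition; so some bag has ≥ 5 vertices and tw(G) ≥ 4. Therefore the treewidth is 4.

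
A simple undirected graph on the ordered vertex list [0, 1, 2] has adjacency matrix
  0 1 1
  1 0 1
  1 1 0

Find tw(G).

A width-2 tree decomposition is:
Bags: B1 = {0, 1, 2}
Tree: (single bag)
A single bag containing all 3 vertices is trivially a valid decomposition of width 2. For the lower bound, the 3 vertices {0, 1, 2} are pairwise adjacent, and any tree decomposition puts a clique entirely inside one bag — forcing width ≥ 2. Combining the bounds, tw(G) = 2.

2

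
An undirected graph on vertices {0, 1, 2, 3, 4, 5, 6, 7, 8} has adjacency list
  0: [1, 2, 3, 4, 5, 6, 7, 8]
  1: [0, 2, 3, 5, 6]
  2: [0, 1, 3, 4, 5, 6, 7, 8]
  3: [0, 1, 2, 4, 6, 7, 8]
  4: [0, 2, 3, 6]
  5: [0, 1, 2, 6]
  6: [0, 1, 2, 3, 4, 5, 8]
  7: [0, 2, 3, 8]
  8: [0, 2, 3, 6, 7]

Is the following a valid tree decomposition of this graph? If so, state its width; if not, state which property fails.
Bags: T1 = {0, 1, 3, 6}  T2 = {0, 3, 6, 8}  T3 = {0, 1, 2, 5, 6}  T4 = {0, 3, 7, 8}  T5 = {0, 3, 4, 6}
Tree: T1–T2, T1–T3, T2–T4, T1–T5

A tree decomposition must satisfy three properties: every vertex lies in some bag; for every edge, both endpoints lie together in some bag; and for every vertex, the bags containing it form a connected subtree. Here edge (2,3) lies in no bag, so the decomposition is invalid.

No — edge (2,3) lies in no bag.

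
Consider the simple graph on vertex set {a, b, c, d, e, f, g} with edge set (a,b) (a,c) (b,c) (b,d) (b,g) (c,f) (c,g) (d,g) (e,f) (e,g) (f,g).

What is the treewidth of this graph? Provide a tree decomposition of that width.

Treewidth 2.
One such decomposition:
Bags: B1 = {a, b, c}  B2 = {b, c, g}  B3 = {b, d, g}  B4 = {c, f, g}  B5 = {e, f, g}
Tree: B1–B2, B2–B3, B2–B4, B4–B5

Every bag has size at most 3, so the width is 3 − 1 = 2 and tw(G) ≤ 2. Conversely, {b, d, g} is a clique of size 3, and the vertices of any clique must share a bag in every tree decomposition; so some bag has ≥ 3 vertices and tw(G) ≥ 2. Hence tw(G) = 2 exactly.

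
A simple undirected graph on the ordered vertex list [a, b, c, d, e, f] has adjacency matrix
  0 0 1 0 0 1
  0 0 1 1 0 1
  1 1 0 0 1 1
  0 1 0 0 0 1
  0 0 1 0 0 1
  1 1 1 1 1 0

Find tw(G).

2

A width-2 tree decomposition is:
Bags: B1 = {b, d, f}  B2 = {b, c, f}  B3 = {c, e, f}  B4 = {a, c, f}
Tree: B1–B2, B2–B3, B3–B4
The largest bag has 3 vertices, giving width 2; this decomposition certifies tw(G) ≤ 2. Conversely, {b, d, f} is a clique of size 3, and the vertices of any clique must share a bag in every tree decomposition; so some bag has ≥ 3 vertices and tw(G) ≥ 2. Hence tw(G) = 2 exactly.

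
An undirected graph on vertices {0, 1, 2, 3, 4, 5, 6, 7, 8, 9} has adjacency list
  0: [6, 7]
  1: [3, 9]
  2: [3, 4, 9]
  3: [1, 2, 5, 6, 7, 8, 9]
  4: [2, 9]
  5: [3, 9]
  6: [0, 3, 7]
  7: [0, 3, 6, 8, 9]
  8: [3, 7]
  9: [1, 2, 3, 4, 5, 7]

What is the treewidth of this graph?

A width-2 tree decomposition is:
Bags: B1 = {3, 7, 9}  B2 = {1, 3, 9}  B3 = {3, 7, 8}  B4 = {3, 6, 7}  B5 = {2, 3, 9}  B6 = {2, 4, 9}  B7 = {3, 5, 9}  B8 = {0, 6, 7}
Tree: B1–B2, B1–B3, B1–B4, B1–B5, B5–B6, B1–B7, B4–B8
Each bag holds 3 vertices, so the decomposition has width 2, which upper-bounds the treewidth. On the other hand G contains the 3-clique {0, 6, 7}. A clique must lie in a single bag of any decomposition, so no decomposition can have width below 2. The upper and lower bounds meet at 2, so that is the treewidth.

2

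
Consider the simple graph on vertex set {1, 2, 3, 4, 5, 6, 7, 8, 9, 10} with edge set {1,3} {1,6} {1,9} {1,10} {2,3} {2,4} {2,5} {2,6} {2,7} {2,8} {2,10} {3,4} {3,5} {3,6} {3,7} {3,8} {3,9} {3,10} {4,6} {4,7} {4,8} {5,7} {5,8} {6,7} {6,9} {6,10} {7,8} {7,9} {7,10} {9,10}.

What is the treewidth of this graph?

A width-4 tree decomposition is:
Bags: B1 = {2, 3, 4, 6, 7}  B2 = {2, 3, 6, 7, 10}  B3 = {3, 6, 7, 9, 10}  B4 = {1, 3, 6, 9, 10}  B5 = {2, 3, 4, 7, 8}  B6 = {2, 3, 5, 7, 8}
Tree: B1–B2, B2–B3, B3–B4, B1–B5, B5–B6
Every bag has size at most 5, so the width is 5 − 1 = 4 and tw(G) ≤ 4. On the other hand G contains the 5-clique {1, 3, 6, 9, 10}. A clique must lie in a single bag of any decomposition, so no decomposition can have width below 4. Hence tw(G) = 4 exactly.

4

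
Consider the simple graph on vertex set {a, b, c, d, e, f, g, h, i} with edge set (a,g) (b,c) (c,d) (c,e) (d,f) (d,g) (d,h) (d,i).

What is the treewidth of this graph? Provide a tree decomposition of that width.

Each bag holds 2 vertices, so the decomposition has width 1, which upper-bounds the treewidth. Any graph with an edge has treewidth ≥ 1, and G has the edge h–d. Hence tw(G) = 1 exactly.

Treewidth 1.
One such decomposition:
Bags: B1 = {d, h}  B2 = {c, d}  B3 = {d, f}  B4 = {d, i}  B5 = {d, g}  B6 = {a, g}  B7 = {b, c}  B8 = {c, e}
Tree: B1–B2, B2–B3, B3–B4, B1–B5, B5–B6, B2–B7, B2–B8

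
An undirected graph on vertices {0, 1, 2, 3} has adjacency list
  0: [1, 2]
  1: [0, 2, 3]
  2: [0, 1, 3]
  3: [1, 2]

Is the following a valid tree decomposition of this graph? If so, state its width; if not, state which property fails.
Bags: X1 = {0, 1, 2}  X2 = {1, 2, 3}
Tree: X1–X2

Vertex coverage: the bags together contain {0, 1, 2, 3}, the full vertex set. Edge coverage: each edge of G has both endpoints in at least one bag. Running intersection: for every vertex, the bags containing it form a connected subtree. All three properties hold, so this is a valid tree decomposition of width max|bag| − 1 = 2, and hence tw(G) ≤ 2.

Yes; width 2.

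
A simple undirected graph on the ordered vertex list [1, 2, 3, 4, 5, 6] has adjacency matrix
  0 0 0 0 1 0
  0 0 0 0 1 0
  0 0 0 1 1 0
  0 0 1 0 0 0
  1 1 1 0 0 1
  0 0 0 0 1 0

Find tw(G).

A width-1 tree decomposition is:
Bags: B1 = {1, 5}  B2 = {3, 5}  B3 = {5, 6}  B4 = {3, 4}  B5 = {2, 5}
Tree: B1–B2, B2–B3, B2–B4, B2–B5
Every bag has size at most 2, so the width is 2 − 1 = 1 and tw(G) ≤ 1. G has an edge, so its treewidth is at least 1. Hence tw(G) = 1 exactly.

1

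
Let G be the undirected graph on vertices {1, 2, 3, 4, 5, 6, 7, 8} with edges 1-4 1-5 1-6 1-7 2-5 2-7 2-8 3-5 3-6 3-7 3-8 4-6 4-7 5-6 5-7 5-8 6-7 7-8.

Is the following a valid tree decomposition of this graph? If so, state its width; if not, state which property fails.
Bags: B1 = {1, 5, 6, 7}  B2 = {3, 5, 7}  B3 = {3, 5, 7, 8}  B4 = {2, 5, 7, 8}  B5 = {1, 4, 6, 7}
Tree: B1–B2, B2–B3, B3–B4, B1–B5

No — edge (6,3) lies in no bag.

A tree decomposition must satisfy three properties: every vertex lies in some bag; for every edge, both endpoints lie together in some bag; and for every vertex, the bags containing it form a connected subtree. Here edge (6,3) lies in no bag, so the decomposition is invalid.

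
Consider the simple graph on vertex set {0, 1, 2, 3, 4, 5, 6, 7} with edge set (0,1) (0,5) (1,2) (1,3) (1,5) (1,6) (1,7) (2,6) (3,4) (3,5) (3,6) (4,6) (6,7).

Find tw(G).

2

A width-2 tree decomposition is:
Bags: B1 = {1, 3, 6}  B2 = {1, 2, 6}  B3 = {3, 4, 6}  B4 = {1, 3, 5}  B5 = {1, 6, 7}  B6 = {0, 1, 5}
Tree: B1–B2, B1–B3, B1–B4, B1–B5, B4–B6
Every bag has size at most 3, so the width is 3 − 1 = 2 and tw(G) ≤ 2. Conversely, {0, 1, 5} is a clique of size 3, and the vertices of any clique must share a bag in every tree decomposition; so some bag has ≥ 3 vertices and tw(G) ≥ 2. Therefore the treewidth is 2.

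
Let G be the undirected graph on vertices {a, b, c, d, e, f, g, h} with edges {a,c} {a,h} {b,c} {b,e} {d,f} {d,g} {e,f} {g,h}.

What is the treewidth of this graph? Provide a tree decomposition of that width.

Every bag has size at most 3, so the width is 3 − 1 = 2 and tw(G) ≤ 2. For the lower bound, G contains the cycle f–d–g–h–a–c–b–e–f, so G is not a forest; only forests have treewidth ≤ 1, hence tw(G) ≥ 2. The upper and lower bounds meet at 2, so that is the treewidth.

Treewidth 2.
One such decomposition:
Bags: B1 = {d, f, g}  B2 = {f, g, h}  B3 = {a, f, h}  B4 = {a, c, f}  B5 = {b, c, f}  B6 = {b, e, f}
Tree: B1–B2, B2–B3, B3–B4, B4–B5, B5–B6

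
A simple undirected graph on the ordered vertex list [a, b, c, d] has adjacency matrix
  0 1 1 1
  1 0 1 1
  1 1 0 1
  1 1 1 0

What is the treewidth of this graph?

3

A width-3 tree decomposition is:
Bags: B1 = {a, b, c, d}
Tree: (single bag)
A single bag containing all 4 vertices is trivially a valid decomposition of width 3. On the other hand G contains the 4-clique {a, b, c, d}. A clique must lie in a single bag of any decomposition, so no decomposition can have width below 3. Combining the bounds, tw(G) = 3.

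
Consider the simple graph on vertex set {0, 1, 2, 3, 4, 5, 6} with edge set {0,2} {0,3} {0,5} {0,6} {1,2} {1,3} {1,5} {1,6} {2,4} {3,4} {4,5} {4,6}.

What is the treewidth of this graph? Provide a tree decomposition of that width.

Treewidth 3.
One such decomposition:
Bags: B1 = {0, 1, 3, 4}  B2 = {0, 1, 4, 6}  B3 = {0, 1, 4, 5}  B4 = {0, 1, 2, 4}
Tree: B1–B2, B2–B3, B3–B4

Every bag has size at most 4, so the width is 4 − 1 = 3 and tw(G) ≤ 3. For the lower bound: the 4 vertex sets {0,3}, {4,6}, {1}, {5} are disjoint, each induces a connected subgraph, and every pair is joined by at least one edge of G. Contracting each set to a single vertex therefore yields K_{4} as a minor, and since treewidth is minor-monotone, tw(G) ≥ tw(K_{4}) = 3. The upper and lower bounds meet at 3, so that is the treewidth.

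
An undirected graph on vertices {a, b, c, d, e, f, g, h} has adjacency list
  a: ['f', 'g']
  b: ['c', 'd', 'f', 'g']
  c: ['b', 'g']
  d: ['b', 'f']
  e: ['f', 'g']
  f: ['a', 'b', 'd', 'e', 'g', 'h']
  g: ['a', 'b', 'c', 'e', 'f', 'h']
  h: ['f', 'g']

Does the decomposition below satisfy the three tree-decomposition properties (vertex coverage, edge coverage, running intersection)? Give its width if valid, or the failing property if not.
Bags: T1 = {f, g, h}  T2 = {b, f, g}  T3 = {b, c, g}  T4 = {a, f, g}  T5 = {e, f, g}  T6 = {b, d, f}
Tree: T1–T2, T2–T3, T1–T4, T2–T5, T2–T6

Yes; width 2.

Checking the three conditions: (i) the bags cover all of {a, b, c, d, e, f, g, h}; (ii) for each edge, some bag contains both endpoints; (iii) the bags containing any fixed vertex form a subtree. All hold, so the decomposition is valid with width 3 − 1 = 2.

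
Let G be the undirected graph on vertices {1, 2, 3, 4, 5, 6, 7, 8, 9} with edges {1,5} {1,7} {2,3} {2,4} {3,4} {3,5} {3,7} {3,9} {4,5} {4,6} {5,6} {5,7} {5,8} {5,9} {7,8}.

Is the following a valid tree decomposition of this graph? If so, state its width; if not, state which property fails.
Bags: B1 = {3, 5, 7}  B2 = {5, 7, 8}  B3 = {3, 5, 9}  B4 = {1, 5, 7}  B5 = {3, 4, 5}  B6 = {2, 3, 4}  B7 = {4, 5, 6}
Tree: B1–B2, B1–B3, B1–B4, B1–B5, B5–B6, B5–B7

Every vertex of G appears in some bag (union = {1, 2, 3, 4, 5, 6, 7, 8, 9}); every edge is covered by a bag; and for each vertex v the set of bags containing v is connected in the bag tree. The decomposition is therefore valid. The largest bag has 3 vertices, so the width is 2.

Yes; width 2.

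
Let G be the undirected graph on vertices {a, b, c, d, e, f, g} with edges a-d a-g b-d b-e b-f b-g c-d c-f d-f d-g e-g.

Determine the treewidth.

A width-2 tree decomposition is:
Bags: B1 = {b, d, g}  B2 = {a, d, g}  B3 = {b, d, f}  B4 = {b, e, g}  B5 = {c, d, f}
Tree: B1–B2, B1–B3, B1–B4, B3–B5
Every bag has size at most 3, so the width is 3 − 1 = 2 and tw(G) ≤ 2. For the lower bound, the 3 vertices {a, d, g} are pairwise adjacent, and any tree decomposition puts a clique entirely inside one bag — forcing width ≥ 2. Therefore the treewidth is 2.

2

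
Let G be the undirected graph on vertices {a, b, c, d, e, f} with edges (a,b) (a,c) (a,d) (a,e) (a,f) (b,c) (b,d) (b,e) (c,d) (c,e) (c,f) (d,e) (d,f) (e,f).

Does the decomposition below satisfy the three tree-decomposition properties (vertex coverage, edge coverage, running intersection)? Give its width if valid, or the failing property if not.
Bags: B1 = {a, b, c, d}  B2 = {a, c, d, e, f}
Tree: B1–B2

No — edge (e,b) lies in no bag.

A tree decomposition must satisfy three properties: every vertex lies in some bag; for every edge, both endpoints lie together in some bag; and for every vertex, the bags containing it form a connected subtree. Here edge (e,b) lies in no bag, so the decomposition is invalid.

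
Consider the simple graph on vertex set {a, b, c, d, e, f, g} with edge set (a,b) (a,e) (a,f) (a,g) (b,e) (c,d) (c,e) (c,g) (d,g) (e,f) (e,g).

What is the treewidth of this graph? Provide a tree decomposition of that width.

Treewidth 2.
One such decomposition:
Bags: B1 = {a, b, e}  B2 = {a, e, g}  B3 = {c, e, g}  B4 = {c, d, g}  B5 = {a, e, f}
Tree: B1–B2, B2–B3, B3–B4, B2–B5

The largest bag has 3 vertices, giving width 2; this decomposition certifies tw(G) ≤ 2. For the lower bound, the 3 vertices {c, d, g} are pairwise adjacent, and any tree decomposition puts a clique entirely inside one bag — forcing width ≥ 2. Therefore the treewidth is 2.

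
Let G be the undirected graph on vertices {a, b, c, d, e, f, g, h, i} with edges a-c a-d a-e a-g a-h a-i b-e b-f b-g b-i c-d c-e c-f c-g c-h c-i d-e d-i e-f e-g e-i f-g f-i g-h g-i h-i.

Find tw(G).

4

A width-4 tree decomposition is:
Bags: B1 = {a, c, e, g, i}  B2 = {a, c, d, e, i}  B3 = {c, e, f, g, i}  B4 = {b, e, f, g, i}  B5 = {a, c, g, h, i}
Tree: B1–B2, B1–B3, B3–B4, B1–B5
Each bag holds 5 vertices, so the decomposition has width 4, which upper-bounds the treewidth. Conversely, {a, c, d, e, i} is a clique of size 5, and the vertices of any clique must share a bag in every tree decomposition; so some bag has ≥ 5 vertices and tw(G) ≥ 4. The upper and lower bounds meet at 4, so that is the treewidth.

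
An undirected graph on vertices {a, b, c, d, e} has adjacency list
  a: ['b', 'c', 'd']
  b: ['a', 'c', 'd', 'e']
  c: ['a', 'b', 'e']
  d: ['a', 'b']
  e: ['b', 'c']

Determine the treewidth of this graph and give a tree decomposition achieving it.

Each bag holds 3 vertices, so the decomposition has width 2, which upper-bounds the treewidth. Conversely, {a, b, d} is a clique of size 3, and the vertices of any clique must share a bag in every tree decomposition; so some bag has ≥ 3 vertices and tw(G) ≥ 2. Hence tw(G) = 2 exactly.

Treewidth 2.
Bags: B1 = {a, b, c}  B2 = {a, b, d}  B3 = {b, c, e}
Tree: B1–B2, B1–B3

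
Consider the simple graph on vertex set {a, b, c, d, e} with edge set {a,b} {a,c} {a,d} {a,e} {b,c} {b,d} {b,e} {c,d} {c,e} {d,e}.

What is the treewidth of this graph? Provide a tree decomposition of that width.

With just one bag of size 5, the width is 5 − 1 = 4, so tw(G) ≤ 4. On the other hand G contains the 5-clique {a, b, c, d, e}. A clique must lie in a single bag of any decomposition, so no decomposition can have width below 4. Therefore the treewidth is 4.

Treewidth 4.
One such decomposition:
Bags: B1 = {a, b, c, d, e}
Tree: (single bag)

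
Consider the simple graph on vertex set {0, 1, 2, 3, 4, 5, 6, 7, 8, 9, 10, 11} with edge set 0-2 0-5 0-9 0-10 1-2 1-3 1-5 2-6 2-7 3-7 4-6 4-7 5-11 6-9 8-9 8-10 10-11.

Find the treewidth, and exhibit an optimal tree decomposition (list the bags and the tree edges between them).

The largest bag has 4 vertices, giving width 3; this decomposition certifies tw(G) ≤ 3. For the lower bound: the 4 vertex sets {8,10,11}, {5}, {0}, {1,2,6,9} are disjoint, each induces a connected subgraph, and every pair is joined by at least one edge of G. Contracting each set to a single vertex therefore yields K_{4} as a minor, and since treewidth is minor-monotone, tw(G) ≥ tw(K_{4}) = 3. The upper and lower bounds meet at 3, so that is the treewidth.

Treewidth 3.
One such decomposition:
Bags: B1 = {5, 8, 10, 11}  B2 = {0, 5, 8, 10}  B3 = {0, 5, 8, 9}  B4 = {0, 1, 5, 9}  B5 = {0, 1, 2, 9}  B6 = {1, 2, 6, 9}  B7 = {1, 2, 3, 6}  B8 = {2, 3, 6, 7}  B9 = {3, 4, 6, 7}
Tree: B1–B2, B2–B3, B3–B4, B4–B5, B5–B6, B6–B7, B7–B8, B8–B9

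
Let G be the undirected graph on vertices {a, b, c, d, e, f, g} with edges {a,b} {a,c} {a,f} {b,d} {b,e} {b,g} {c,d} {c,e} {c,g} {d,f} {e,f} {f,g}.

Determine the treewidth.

3

A width-3 tree decomposition is:
Bags: B1 = {a, b, c, f}  B2 = {b, c, e, f}  B3 = {b, c, f, g}  B4 = {b, c, d, f}
Tree: B1–B2, B2–B3, B3–B4
Every bag has size at most 4, so the width is 4 − 1 = 3 and tw(G) ≤ 3. For the lower bound: the 4 vertex sets {a,f}, {b,e}, {c}, {g} are disjoint, each induces a connected subgraph, and every pair is joined by at least one edge of G. Contracting each set to a single vertex therefore yields K_{4} as a minor, and since treewidth is minor-monotone, tw(G) ≥ tw(K_{4}) = 3. Combining the bounds, tw(G) = 3.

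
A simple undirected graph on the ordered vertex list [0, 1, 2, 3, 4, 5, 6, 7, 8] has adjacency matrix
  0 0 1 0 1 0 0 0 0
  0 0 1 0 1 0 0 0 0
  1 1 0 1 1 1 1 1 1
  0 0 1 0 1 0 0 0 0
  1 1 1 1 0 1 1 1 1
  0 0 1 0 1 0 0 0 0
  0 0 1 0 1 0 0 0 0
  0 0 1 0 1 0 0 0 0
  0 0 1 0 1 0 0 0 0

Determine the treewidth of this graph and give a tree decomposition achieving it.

Every bag has size at most 3, so the width is 3 − 1 = 2 and tw(G) ≤ 2. On the other hand G contains the 3-clique {0, 2, 4}. A clique must lie in a single bag of any decomposition, so no decomposition can have width below 2. Combining the bounds, tw(G) = 2.

Treewidth 2.
Bags: B1 = {0, 2, 4}  B2 = {2, 4, 5}  B3 = {1, 2, 4}  B4 = {2, 4, 7}  B5 = {2, 4, 6}  B6 = {2, 3, 4}  B7 = {2, 4, 8}
Tree: B1–B2, B2–B3, B3–B4, B3–B5, B2–B6, B4–B7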